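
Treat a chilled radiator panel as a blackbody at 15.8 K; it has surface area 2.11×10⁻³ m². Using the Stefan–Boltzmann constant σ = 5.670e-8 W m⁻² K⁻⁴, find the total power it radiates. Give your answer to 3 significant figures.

Area A = 2.11×10⁻³ m².
P = σAT⁴ = 5.670×10⁻⁸ × 2.11×10⁻³ × (15.8)⁴ = 7.46×10⁻⁶ W.

P ≈ 7.46×10⁻⁶ W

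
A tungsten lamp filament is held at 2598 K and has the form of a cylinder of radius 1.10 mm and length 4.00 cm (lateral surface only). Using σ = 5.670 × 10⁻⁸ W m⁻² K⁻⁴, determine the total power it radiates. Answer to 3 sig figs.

Lateral area A = 2πrL = 2π×1.10×10⁻³×0.0400 = 2.76460×10⁻⁴ m².
P = σAT⁴ = 5.670×10⁻⁸ × 2.76460×10⁻⁴ × (2598)⁴ = 714 W.

P ≈ 714 W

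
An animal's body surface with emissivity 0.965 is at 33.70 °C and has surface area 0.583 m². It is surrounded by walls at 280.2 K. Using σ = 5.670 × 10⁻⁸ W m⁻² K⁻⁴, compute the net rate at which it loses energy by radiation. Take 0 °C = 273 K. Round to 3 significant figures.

T = 33.70 °C + 273 = 306.70 K.
Area A = 0.583 m².
Net radiated power P_net = εσA(T⁴ − T₀⁴) = 0.965×5.670×10⁻⁸×0.583×(306.70⁴ − 280.2⁴).
T⁴ − T₀⁴ = 8.84820×10⁹ − 6.16414×10⁹ = 2.68406×10⁹ K⁴, so P_net = 85.6 W.

Net loss ≈ 85.6 W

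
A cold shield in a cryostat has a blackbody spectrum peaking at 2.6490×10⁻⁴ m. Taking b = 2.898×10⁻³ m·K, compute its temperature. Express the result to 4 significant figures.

T ≈ 10.94 K

Wien's law gives T = b/λ_max = (2.898×10⁻³ m·K)/(2.6490×10⁻⁴ m) = 10.94 K.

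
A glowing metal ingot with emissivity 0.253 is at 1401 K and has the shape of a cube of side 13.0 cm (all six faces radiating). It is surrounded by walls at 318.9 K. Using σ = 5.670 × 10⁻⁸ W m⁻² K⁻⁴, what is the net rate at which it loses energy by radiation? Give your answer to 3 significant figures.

Area A = 6s² = 6×(0.130 m)² = 0.1014 m².
Net radiated power P_net = εσA(T⁴ − T₀⁴) = 0.253×5.670×10⁻⁸×0.1014×(1401⁴ − 318.9⁴).
T⁴ − T₀⁴ = 3.85259×10¹² − 1.03423×10¹⁰ = 3.84225×10¹² K⁴, so P_net = 5.59×10³ W.

Net loss ≈ 5.59×10³ W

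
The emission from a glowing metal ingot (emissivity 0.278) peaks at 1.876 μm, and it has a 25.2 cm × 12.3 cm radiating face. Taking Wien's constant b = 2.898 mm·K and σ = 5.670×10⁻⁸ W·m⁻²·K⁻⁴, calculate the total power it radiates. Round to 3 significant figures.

P ≈ 2.78×10³ W

Wien's law: T = b/λ_max = 2.898×10⁻³/1.876×10⁻⁶ = 1544.78 K.
Area A = 0.252 × 0.123 = 0.030996 m².
Then P = εσAT⁴ = 0.278×5.670×10⁻⁸×0.030996×(1544.78)⁴ = 2.78×10³ W.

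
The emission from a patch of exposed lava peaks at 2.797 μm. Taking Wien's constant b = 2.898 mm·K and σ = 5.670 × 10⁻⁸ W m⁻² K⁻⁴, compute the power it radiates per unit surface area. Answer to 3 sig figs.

Wien's law: T = b/λ_max = 2.898×10⁻³/2.797×10⁻⁶ = 1036.11 K.
Then I = σT⁴ = 5.670×10⁻⁸×(1036.11)⁴ = 6.53×10⁴ W/m².

I ≈ 6.53×10⁴ W/m²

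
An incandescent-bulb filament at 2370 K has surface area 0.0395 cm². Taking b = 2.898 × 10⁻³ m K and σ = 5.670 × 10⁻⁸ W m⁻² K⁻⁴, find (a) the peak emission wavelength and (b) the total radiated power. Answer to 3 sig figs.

(a) λ_max = b/T = 2.898×10⁻³/2370 = 1.223×10⁻⁶ m = 1.22 μm.
Area A = 0.0395 cm² = 3.95×10⁻⁶ m².
(b) P = σAT⁴ = 5.670×10⁻⁸×3.95×10⁻⁶×(2370)⁴ = 7.07 W.

λ_max ≈ 1.22 μm; P ≈ 7.07 W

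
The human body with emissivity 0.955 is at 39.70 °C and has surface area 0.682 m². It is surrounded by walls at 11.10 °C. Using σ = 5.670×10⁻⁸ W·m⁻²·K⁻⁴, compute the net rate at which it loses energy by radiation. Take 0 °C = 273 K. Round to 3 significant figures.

Net loss ≈ 113 W

T = 39.70 °C + 273 = 312.70 K.
Surroundings: T = 11.10 °C + 273 = 284.10 K.
Area A = 0.682 m².
Net radiated power P_net = εσA(T⁴ − T₀⁴) = 0.955×5.670×10⁻⁸×0.682×(312.70⁴ − 284.10⁴).
T⁴ − T₀⁴ = 9.56118×10⁹ − 6.51456×10⁹ = 3.04662×10⁹ K⁴, so P_net = 113 W.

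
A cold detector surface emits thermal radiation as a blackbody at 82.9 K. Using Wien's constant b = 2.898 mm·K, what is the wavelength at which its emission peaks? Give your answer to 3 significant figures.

Wien's displacement law: λ_max = b/T = (2.898×10⁻³ m·K)/(82.9 K) = 3.496×10⁻⁵ m.
That is 35.0 μm, in the infrared range.

λ_max ≈ 35.0 μm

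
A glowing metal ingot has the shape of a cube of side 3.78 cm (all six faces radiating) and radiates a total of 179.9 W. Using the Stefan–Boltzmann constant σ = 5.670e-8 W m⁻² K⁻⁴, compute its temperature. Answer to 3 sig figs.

Area A = 6s² = 6×(0.0378 m)² = 8.57304×10⁻³ m².
P = σAT⁴ ⇒ T = (P/(σA))^(1/4) = (179.9/(5.670×10⁻⁸×8.57304×10⁻³))^(1/4) = 780 K.

T ≈ 780 K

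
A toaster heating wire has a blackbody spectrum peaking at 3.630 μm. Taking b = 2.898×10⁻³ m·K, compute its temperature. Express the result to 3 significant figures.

T ≈ 798 K

Wien's law gives T = b/λ_max = (2.898×10⁻³ m·K)/(3.630×10⁻⁶ m) = 798 K.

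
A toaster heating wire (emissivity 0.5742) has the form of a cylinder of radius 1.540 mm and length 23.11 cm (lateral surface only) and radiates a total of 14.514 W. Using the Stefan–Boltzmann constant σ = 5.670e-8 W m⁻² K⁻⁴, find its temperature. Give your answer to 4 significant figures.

T ≈ 668.2 K

Lateral area A = 2πrL = 2π×1.540×10⁻³×0.2311 = 2.23615×10⁻³ m².
P = εσAT⁴ ⇒ T = (P/(εσA))^(1/4) = (14.514/(0.5742×5.670×10⁻⁸×2.23615×10⁻³))^(1/4) = 668.2 K.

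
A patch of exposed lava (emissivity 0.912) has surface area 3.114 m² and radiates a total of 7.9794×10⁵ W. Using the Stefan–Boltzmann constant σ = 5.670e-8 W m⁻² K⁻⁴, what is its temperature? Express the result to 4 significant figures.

T ≈ 1492 K

Area A = 3.114 m².
P = εσAT⁴ ⇒ T = (P/(εσA))^(1/4) = (7.9794×10⁵/(0.912×5.670×10⁻⁸×3.114))^(1/4) = 1492 K.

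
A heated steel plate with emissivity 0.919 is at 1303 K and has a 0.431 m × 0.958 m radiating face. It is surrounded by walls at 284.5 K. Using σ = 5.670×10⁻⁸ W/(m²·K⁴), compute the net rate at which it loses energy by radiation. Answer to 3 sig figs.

Net loss ≈ 6.19×10⁴ W

Area A = 0.431 × 0.958 = 0.412898 m².
Net radiated power P_net = εσA(T⁴ − T₀⁴) = 0.919×5.670×10⁻⁸×0.412898×(1303⁴ − 284.5⁴).
T⁴ − T₀⁴ = 2.88256×10¹² − 6.55132×10⁹ = 2.87601×10¹² K⁴, so P_net = 6.19×10⁴ W.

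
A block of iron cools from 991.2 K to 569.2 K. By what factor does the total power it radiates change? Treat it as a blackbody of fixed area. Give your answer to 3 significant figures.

P ∝ T⁴, so P₂/P₁ = (T₂/T₁)⁴ = (569.2/991.2)⁴ = (0.574253)⁴ = 0.109.

P₂/P₁ ≈ 0.109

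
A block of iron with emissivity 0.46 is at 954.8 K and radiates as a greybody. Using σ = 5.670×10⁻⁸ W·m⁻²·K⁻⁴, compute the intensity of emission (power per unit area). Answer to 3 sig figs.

I ≈ 2.17×10⁴ W/m²

Stefan–Boltzmann: I = εσT⁴ = 0.46 × 5.670×10⁻⁸ × (954.8)⁴ = 2.17×10⁴ W/m².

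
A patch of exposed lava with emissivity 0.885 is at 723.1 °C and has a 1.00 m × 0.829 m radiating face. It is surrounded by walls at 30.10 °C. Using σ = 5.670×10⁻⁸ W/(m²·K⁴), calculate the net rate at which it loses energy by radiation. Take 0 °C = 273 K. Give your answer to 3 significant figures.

Net loss ≈ 4.06×10⁴ W

T = 723.1 °C + 273 = 996.1 K.
Surroundings: T = 30.10 °C + 273 = 303.10 K.
Area A = 1.00 × 0.829 = 0.829 m².
Net radiated power P_net = εσA(T⁴ − T₀⁴) = 0.885×5.670×10⁻⁸×0.829×(996.1⁴ − 303.10⁴).
T⁴ − T₀⁴ = 9.84491×10¹¹ − 8.44003×10⁹ = 9.76051×10¹¹ K⁴, so P_net = 4.06×10⁴ W.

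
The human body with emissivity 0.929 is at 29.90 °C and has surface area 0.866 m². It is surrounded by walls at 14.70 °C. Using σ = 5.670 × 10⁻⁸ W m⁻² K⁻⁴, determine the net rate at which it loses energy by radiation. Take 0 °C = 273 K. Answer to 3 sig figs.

T = 29.90 °C + 273 = 302.90 K.
Surroundings: T = 14.70 °C + 273 = 287.70 K.
Area A = 0.866 m².
Net radiated power P_net = εσA(T⁴ − T₀⁴) = 0.929×5.670×10⁻⁸×0.866×(302.90⁴ − 287.70⁴).
T⁴ − T₀⁴ = 8.41777×10⁹ − 6.85109×10⁹ = 1.56668×10⁹ K⁴, so P_net = 71.5 W.

Net loss ≈ 71.5 W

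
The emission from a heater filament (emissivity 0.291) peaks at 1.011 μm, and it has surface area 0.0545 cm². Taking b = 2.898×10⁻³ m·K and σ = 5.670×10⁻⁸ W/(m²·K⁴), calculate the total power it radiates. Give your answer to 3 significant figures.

Wien's law: T = b/λ_max = 2.898×10⁻³/1.011×10⁻⁶ = 2866.47 K.
Area A = 0.0545 cm² = 5.45×10⁻⁶ m².
Then P = εσAT⁴ = 0.291×5.670×10⁻⁸×5.45×10⁻⁶×(2866.47)⁴ = 6.07 W.

P ≈ 6.07 W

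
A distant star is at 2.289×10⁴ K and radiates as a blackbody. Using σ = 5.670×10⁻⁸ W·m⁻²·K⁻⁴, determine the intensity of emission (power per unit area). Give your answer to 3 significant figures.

Stefan–Boltzmann: I = σT⁴ = 5.670×10⁻⁸ × (2.289×10⁴)⁴ = 1.56×10¹⁰ W/m².

I ≈ 1.56×10¹⁰ W/m²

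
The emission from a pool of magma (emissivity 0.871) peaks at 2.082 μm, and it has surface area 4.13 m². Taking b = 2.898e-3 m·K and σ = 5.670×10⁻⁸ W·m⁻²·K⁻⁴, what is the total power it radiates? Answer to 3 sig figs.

P ≈ 7.66×10⁵ W

Wien's law: T = b/λ_max = 2.898×10⁻³/2.082×10⁻⁶ = 1391.93 K.
Area A = 4.13 m².
Then P = εσAT⁴ = 0.871×5.670×10⁻⁸×4.13×(1391.93)⁴ = 7.66×10⁵ W.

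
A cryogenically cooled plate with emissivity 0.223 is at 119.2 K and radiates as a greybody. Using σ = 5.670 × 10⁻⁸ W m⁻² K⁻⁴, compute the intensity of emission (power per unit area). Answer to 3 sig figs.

I ≈ 2.55 W/m²

Stefan–Boltzmann: I = εσT⁴ = 0.223 × 5.670×10⁻⁸ × (119.2)⁴ = 2.55 W/m².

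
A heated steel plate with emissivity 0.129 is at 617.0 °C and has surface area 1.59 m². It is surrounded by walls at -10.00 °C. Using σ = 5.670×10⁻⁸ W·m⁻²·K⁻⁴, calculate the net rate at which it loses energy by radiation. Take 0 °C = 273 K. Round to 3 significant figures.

Net loss ≈ 7.24×10³ W

T = 617.0 °C + 273 = 890.0 K.
Surroundings: T = -10.00 °C + 273 = 263.00 K.
Area A = 1.59 m².
Net radiated power P_net = εσA(T⁴ − T₀⁴) = 0.129×5.670×10⁻⁸×1.59×(890.0⁴ − 263.00⁴).
T⁴ − T₀⁴ = 6.27422×10¹¹ − 4.78435×10⁹ = 6.22638×10¹¹ K⁴, so P_net = 7.24×10³ W.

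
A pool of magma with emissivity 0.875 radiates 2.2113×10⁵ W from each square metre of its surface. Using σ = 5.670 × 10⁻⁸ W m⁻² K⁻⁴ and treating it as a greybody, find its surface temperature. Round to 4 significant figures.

T ≈ 1453 K

I = εσT⁴, so T = (I/εσ)^(1/4) = (2.2113×10⁵/(0.875×5.670×10⁻⁸))^(1/4) = 1453 K.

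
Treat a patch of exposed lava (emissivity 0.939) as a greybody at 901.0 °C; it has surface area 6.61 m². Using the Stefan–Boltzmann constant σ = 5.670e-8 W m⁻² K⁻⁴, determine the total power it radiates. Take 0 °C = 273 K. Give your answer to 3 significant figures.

P ≈ 6.69×10⁵ W

T = 901.0 °C + 273 = 1174.0 K.
Area A = 6.61 m².
P = εσAT⁴ = 0.939 × 5.670×10⁻⁸ × 6.61 × (1174.0)⁴ = 6.69×10⁵ W.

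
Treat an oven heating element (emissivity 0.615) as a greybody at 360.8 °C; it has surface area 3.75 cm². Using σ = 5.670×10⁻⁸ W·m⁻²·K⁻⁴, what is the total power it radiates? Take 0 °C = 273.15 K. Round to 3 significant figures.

T = 360.8 °C + 273.15 = 633.95 K.
Area A = 3.75 cm² = 3.75×10⁻⁴ m².
P = εσAT⁴ = 0.615 × 5.670×10⁻⁸ × 3.75×10⁻⁴ × (633.95)⁴ = 2.11 W.

P ≈ 2.11 W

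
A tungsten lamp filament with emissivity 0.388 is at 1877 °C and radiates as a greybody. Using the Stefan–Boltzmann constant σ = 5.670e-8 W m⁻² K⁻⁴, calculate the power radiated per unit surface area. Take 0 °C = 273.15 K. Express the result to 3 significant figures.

I ≈ 4.70×10⁵ W/m²

T = 1877 °C + 273.15 = 2150.15 K.
Stefan–Boltzmann: I = εσT⁴ = 0.388 × 5.670×10⁻⁸ × (2150.15)⁴ = 4.70×10⁵ W/m².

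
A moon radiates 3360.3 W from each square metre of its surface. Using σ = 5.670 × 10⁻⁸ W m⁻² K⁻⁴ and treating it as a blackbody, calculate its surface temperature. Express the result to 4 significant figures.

T ≈ 493.4 K

I = σT⁴, so T = (I/σ)^(1/4) = (3360.3/(5.670×10⁻⁸))^(1/4) = 493.4 K.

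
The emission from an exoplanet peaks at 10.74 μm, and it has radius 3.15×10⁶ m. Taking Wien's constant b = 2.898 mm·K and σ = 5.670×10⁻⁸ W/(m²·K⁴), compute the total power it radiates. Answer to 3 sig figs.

Wien's law: T = b/λ_max = 2.898×10⁻³/1.074×10⁻⁵ = 269.832 K.
Surface area A = 4πR² = 4π(3.15×10⁶ m)² = 1.24690×10¹⁴ m².
Then P = σAT⁴ = 5.670×10⁻⁸×1.24690×10¹⁴×(269.832)⁴ = 3.75×10¹⁶ W.

P ≈ 3.75×10¹⁶ W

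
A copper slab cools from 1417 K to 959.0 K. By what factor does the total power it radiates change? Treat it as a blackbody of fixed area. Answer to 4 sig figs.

P₂/P₁ ≈ 0.2098

P ∝ T⁴, so P₂/P₁ = (T₂/T₁)⁴ = (959.0/1417)⁴ = (0.676782)⁴ = 0.2098.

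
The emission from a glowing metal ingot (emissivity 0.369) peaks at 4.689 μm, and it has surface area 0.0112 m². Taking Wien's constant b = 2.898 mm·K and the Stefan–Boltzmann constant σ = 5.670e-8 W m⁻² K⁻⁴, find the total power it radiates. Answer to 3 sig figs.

Wien's law: T = b/λ_max = 2.898×10⁻³/4.689×10⁻⁶ = 618.042 K.
Area A = 0.0112 m².
Then P = εσAT⁴ = 0.369×5.670×10⁻⁸×0.0112×(618.042)⁴ = 34.2 W.

P ≈ 34.2 W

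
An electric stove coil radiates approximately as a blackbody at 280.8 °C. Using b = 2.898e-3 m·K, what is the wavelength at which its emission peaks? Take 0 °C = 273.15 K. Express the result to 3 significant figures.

λ_max ≈ 5.23 μm

T = 280.8 °C + 273.15 = 553.95 K.
Wien's displacement law: λ_max = b/T = (2.898×10⁻³ m·K)/(553.95 K) = 5.232×10⁻⁶ m.
That is 5.23 μm, in the infrared range.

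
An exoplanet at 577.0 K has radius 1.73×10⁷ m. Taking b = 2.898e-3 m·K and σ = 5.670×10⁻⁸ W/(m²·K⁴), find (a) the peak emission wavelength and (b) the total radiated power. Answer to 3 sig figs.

λ_max ≈ 5.02 μm; P ≈ 2.36×10¹⁹ W

(a) λ_max = b/T = 2.898×10⁻³/577.0 = 5.023×10⁻⁶ m = 5.02 μm.
Surface area A = 4πR² = 4π(1.73×10⁷ m)² = 3.76099×10¹⁵ m².
(b) P = σAT⁴ = 5.670×10⁻⁸×3.76099×10¹⁵×(577.0)⁴ = 2.36×10¹⁹ W.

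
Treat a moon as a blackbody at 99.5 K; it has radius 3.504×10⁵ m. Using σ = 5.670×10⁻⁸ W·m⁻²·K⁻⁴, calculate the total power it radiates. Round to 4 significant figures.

Surface area A = 4πR² = 4π(3.504×10⁵ m)² = 1.54290×10¹² m².
P = σAT⁴ = 5.670×10⁻⁸ × 1.54290×10¹² × (99.5)⁴ = 8.575×10¹² W.

P ≈ 8.575×10¹² W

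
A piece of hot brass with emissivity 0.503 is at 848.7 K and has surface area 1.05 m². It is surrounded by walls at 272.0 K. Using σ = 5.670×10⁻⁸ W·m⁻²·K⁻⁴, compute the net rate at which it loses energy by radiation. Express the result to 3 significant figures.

Area A = 1.05 m².
Net radiated power P_net = εσA(T⁴ − T₀⁴) = 0.503×5.670×10⁻⁸×1.05×(848.7⁴ − 272.0⁴).
T⁴ − T₀⁴ = 5.18820×10¹¹ − 5.47363×10⁹ = 5.13346×10¹¹ K⁴, so P_net = 1.54×10⁴ W.

Net loss ≈ 1.54×10⁴ W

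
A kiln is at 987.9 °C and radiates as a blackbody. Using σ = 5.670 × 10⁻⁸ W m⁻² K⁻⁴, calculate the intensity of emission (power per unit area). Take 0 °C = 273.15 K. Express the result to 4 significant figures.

T = 987.9 °C + 273.15 = 1261.05 K.
Stefan–Boltzmann: I = σT⁴ = 5.670×10⁻⁸ × (1261.05)⁴ = 1.434×10⁵ W/m².

I ≈ 1.434×10⁵ W/m²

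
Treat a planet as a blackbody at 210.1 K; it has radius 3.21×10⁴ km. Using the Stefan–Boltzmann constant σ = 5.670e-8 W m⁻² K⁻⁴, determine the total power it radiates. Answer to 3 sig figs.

P ≈ 1.43×10¹⁸ W

Surface area A = 4πR² = 4π(3.21×10⁷ m)² = 1.29485×10¹⁶ m².
P = σAT⁴ = 5.670×10⁻⁸ × 1.29485×10¹⁶ × (210.1)⁴ = 1.43×10¹⁸ W.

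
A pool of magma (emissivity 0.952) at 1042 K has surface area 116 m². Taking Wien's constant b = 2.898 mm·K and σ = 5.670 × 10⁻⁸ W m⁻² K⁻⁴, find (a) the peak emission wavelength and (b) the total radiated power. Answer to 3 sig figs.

λ_max ≈ 2.78×10³ nm; P ≈ 7.38×10⁶ W

(a) λ_max = b/T = 2.898×10⁻³/1042 = 2.781×10⁻⁶ m = 2.78×10³ nm.
Area A = 116 m².
(b) P = εσAT⁴ = 0.952×5.670×10⁻⁸×116×(1042)⁴ = 7.38×10⁶ W.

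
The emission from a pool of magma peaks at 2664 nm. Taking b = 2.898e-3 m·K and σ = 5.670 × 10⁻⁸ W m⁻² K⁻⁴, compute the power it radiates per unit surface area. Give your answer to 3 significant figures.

Wien's law: T = b/λ_max = 2.898×10⁻³/2.664×10⁻⁶ = 1087.84 K.
Then I = σT⁴ = 5.670×10⁻⁸×(1087.84)⁴ = 7.94×10⁴ W/m².

I ≈ 7.94×10⁴ W/m²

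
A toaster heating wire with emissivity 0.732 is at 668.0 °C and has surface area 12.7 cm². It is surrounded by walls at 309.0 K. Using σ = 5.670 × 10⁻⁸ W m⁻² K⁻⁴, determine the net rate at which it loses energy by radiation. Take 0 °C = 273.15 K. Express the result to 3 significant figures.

T = 668.0 °C + 273.15 = 941.15 K.
Area A = 12.7 cm² = 1.27×10⁻³ m².
Net radiated power P_net = εσA(T⁴ − T₀⁴) = 0.732×5.670×10⁻⁸×1.27×10⁻³×(941.15⁴ − 309.0⁴).
T⁴ − T₀⁴ = 7.84577×10¹¹ − 9.11662×10⁹ = 7.75460×10¹¹ K⁴, so P_net = 40.9 W.

Net loss ≈ 40.9 W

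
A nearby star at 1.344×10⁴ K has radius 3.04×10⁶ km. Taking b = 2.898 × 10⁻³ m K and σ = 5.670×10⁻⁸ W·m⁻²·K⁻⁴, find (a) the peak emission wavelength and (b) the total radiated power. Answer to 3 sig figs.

(a) λ_max = b/T = 2.898×10⁻³/1.344×10⁴ = 2.156×10⁻⁷ m = 216 nm.
Surface area A = 4πR² = 4π(3.04×10⁹ m)² = 1.16133×10²⁰ m².
(b) P = σAT⁴ = 5.670×10⁻⁸×1.16133×10²⁰×(1.344×10⁴)⁴ = 2.15×10²⁹ W.

λ_max ≈ 216 nm; P ≈ 2.15×10²⁹ W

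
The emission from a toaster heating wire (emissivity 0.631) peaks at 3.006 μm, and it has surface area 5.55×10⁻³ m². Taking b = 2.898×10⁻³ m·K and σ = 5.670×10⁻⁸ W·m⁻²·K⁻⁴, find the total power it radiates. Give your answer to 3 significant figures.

P ≈ 172 W

Wien's law: T = b/λ_max = 2.898×10⁻³/3.006×10⁻⁶ = 964.072 K.
Area A = 5.55×10⁻³ m².
Then P = εσAT⁴ = 0.631×5.670×10⁻⁸×5.55×10⁻³×(964.072)⁴ = 172 W.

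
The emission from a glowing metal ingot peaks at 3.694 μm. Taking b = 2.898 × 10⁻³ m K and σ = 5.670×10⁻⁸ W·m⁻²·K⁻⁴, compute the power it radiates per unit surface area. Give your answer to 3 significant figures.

I ≈ 2.15×10⁴ W/m²

Wien's law: T = b/λ_max = 2.898×10⁻³/3.694×10⁻⁶ = 784.515 K.
Then I = σT⁴ = 5.670×10⁻⁸×(784.515)⁴ = 2.15×10⁴ W/m².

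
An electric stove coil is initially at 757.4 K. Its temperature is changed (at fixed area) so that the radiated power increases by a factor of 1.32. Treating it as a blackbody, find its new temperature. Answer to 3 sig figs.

P ∝ T⁴, so T₂/T₁ = (P₂/P₁)^(1/4) = (1.32)^(1/4) = 1.07187.
T₂ = 757.4 × 1.07187 = 812 K.

T₂ ≈ 812 K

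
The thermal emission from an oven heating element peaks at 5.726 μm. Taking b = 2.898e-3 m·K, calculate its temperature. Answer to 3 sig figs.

T ≈ 506 K

Wien's law gives T = b/λ_max = (2.898×10⁻³ m·K)/(5.726×10⁻⁶ m) = 506 K.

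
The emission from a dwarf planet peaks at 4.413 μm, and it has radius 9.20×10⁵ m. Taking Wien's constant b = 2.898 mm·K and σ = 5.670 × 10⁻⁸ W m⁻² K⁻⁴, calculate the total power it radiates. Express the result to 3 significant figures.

Wien's law: T = b/λ_max = 2.898×10⁻³/4.413×10⁻⁶ = 656.696 K.
Surface area A = 4πR² = 4π(9.20×10⁵ m)² = 1.06362×10¹³ m².
Then P = σAT⁴ = 5.670×10⁻⁸×1.06362×10¹³×(656.696)⁴ = 1.12×10¹⁷ W.

P ≈ 1.12×10¹⁷ W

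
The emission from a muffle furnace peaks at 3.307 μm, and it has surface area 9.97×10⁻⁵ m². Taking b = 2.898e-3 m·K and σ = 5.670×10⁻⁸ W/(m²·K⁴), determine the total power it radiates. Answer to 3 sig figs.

P ≈ 3.33 W

Wien's law: T = b/λ_max = 2.898×10⁻³/3.307×10⁻⁶ = 876.323 K.
Area A = 9.97×10⁻⁵ m².
Then P = σAT⁴ = 5.670×10⁻⁸×9.97×10⁻⁵×(876.323)⁴ = 3.33 W.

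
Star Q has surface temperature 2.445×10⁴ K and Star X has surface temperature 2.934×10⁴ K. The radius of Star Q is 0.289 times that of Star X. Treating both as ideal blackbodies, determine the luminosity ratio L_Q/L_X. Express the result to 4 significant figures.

L ∝ R²T⁴, so L_Q/L_X = (R_Q/R_X)²(T_Q/T_X)⁴ = (0.289)² × (2.445×10⁴/2.934×10⁴)⁴ = 0.083521 × 0.482253 = 0.04028.

L_Q/L_X ≈ 0.04028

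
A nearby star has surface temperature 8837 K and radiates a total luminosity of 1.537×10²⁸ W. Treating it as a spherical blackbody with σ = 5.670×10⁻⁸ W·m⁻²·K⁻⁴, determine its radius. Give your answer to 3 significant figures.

L = 4πR²σT⁴ ⇒ R = √(L/(4πσT⁴)).
σT⁴ = 3.45782×10⁸ W/m², so R = √(1.537×10²⁸/(4π×3.45782×10⁸)) = 1.88×10⁹ m.

R ≈ 1.88×10⁹ m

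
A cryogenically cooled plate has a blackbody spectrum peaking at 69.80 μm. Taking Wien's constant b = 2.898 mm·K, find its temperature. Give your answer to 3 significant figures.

T ≈ 41.5 K

Wien's law gives T = b/λ_max = (2.898×10⁻³ m·K)/(6.980×10⁻⁵ m) = 41.5 K.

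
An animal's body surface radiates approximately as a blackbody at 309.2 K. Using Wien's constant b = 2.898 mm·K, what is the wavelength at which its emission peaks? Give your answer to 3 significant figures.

λ_max ≈ 9.37 μm

Wien's displacement law: λ_max = b/T = (2.898×10⁻³ m·K)/(309.2 K) = 9.373×10⁻⁶ m.
That is 9.37 μm, in the infrared range.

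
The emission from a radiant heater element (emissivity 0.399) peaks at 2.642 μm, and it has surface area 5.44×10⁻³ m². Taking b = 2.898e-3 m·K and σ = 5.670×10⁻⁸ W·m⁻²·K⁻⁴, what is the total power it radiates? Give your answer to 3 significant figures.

P ≈ 178 W

Wien's law: T = b/λ_max = 2.898×10⁻³/2.642×10⁻⁶ = 1096.90 K.
Area A = 5.44×10⁻³ m².
Then P = εσAT⁴ = 0.399×5.670×10⁻⁸×5.44×10⁻³×(1096.90)⁴ = 178 W.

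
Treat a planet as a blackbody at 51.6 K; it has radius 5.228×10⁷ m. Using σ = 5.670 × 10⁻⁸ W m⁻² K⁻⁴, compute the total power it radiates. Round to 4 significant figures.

Surface area A = 4πR² = 4π(5.228×10⁷ m)² = 3.43464×10¹⁶ m².
P = σAT⁴ = 5.670×10⁻⁸ × 3.43464×10¹⁶ × (51.6)⁴ = 1.381×10¹⁶ W.

P ≈ 1.381×10¹⁶ W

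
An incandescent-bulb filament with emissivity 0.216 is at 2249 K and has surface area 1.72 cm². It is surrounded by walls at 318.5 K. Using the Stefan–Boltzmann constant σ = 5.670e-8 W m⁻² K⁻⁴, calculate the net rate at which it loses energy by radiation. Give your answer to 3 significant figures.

Net loss ≈ 53.9 W

Area A = 1.72 cm² = 1.72×10⁻⁴ m².
Net radiated power P_net = εσA(T⁴ − T₀⁴) = 0.216×5.670×10⁻⁸×1.72×10⁻⁴×(2249⁴ − 318.5⁴).
T⁴ − T₀⁴ = 2.55834×10¹³ − 1.02905×10¹⁰ = 2.55731×10¹³ K⁴, so P_net = 53.9 W.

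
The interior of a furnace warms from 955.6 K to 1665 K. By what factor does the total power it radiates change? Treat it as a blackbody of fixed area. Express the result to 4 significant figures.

P₂/P₁ ≈ 9.216

P ∝ T⁴, so P₂/P₁ = (T₂/T₁)⁴ = (1665/955.6)⁴ = (1.74236)⁴ = 9.216.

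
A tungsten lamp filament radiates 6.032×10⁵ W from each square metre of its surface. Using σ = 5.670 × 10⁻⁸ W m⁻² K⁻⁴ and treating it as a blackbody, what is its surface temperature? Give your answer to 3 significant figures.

I = σT⁴, so T = (I/σ)^(1/4) = (6.032×10⁵/(5.670×10⁻⁸))^(1/4) = 1.81×10³ K.

T ≈ 1.81×10³ K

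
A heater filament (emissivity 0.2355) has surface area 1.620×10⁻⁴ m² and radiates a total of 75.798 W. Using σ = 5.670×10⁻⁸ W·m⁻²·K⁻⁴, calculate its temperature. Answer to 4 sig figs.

T ≈ 2433 K

Area A = 1.620×10⁻⁴ m².
P = εσAT⁴ ⇒ T = (P/(εσA))^(1/4) = (75.798/(0.2355×5.670×10⁻⁸×1.620×10⁻⁴))^(1/4) = 2433 K.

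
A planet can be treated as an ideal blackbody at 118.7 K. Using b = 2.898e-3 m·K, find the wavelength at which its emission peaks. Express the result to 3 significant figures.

Wien's displacement law: λ_max = b/T = (2.898×10⁻³ m·K)/(118.7 K) = 2.441×10⁻⁵ m.
That is 24.4 μm, in the infrared range.

λ_max ≈ 24.4 μm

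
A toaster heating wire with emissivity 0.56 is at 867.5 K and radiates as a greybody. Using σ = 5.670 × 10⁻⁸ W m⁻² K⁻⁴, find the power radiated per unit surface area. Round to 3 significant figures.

Stefan–Boltzmann: I = εσT⁴ = 0.56 × 5.670×10⁻⁸ × (867.5)⁴ = 1.80×10⁴ W/m².

I ≈ 1.80×10⁴ W/m²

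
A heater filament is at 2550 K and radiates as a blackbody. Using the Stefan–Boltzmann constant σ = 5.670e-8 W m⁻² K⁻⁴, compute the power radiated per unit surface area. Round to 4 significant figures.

Stefan–Boltzmann: I = σT⁴ = 5.670×10⁻⁸ × (2550)⁴ = 2.397×10⁶ W/m².

I ≈ 2.397×10⁶ W/m²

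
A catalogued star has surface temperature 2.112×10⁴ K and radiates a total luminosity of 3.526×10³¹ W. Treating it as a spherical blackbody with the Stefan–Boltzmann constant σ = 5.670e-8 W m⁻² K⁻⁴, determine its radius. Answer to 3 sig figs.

R ≈ 1.58×10¹⁰ m

L = 4πR²σT⁴ ⇒ R = √(L/(4πσT⁴)).
σT⁴ = 1.12813×10¹⁰ W/m², so R = √(3.526×10³¹/(4π×1.12813×10¹⁰)) = 1.58×10¹⁰ m.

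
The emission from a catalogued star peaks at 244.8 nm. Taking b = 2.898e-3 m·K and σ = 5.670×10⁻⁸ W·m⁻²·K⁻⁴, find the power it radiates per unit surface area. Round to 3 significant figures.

Wien's law: T = b/λ_max = 2.898×10⁻³/2.448×10⁻⁷ = 11838.2 K.
Then I = σT⁴ = 5.670×10⁻⁸×(11838.2)⁴ = 1.11×10⁹ W/m².

I ≈ 1.11×10⁹ W/m²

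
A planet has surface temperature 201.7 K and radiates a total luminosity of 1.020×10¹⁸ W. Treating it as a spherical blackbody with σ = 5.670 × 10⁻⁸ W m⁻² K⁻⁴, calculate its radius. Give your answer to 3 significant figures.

R ≈ 2.94×10⁷ m

L = 4πR²σT⁴ ⇒ R = √(L/(4πσT⁴)).
σT⁴ = 93.8440 W/m², so R = √(1.020×10¹⁸/(4π×93.8440)) = 2.94×10⁷ m.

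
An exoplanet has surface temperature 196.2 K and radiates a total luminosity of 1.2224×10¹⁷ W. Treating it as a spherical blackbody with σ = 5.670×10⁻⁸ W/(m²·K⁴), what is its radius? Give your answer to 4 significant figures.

R ≈ 1.076×10⁷ m

L = 4πR²σT⁴ ⇒ R = √(L/(4πσT⁴)).
σT⁴ = 84.0193 W/m², so R = √(1.2224×10¹⁷/(4π×84.0193)) = 1.076×10⁷ m.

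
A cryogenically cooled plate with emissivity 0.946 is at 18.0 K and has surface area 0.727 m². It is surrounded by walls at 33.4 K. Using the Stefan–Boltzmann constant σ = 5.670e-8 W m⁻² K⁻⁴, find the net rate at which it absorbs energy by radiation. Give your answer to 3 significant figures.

Area A = 0.727 m².
Net radiated power P_net = εσA(T⁴ − T₀⁴) = 0.946×5.670×10⁻⁸×0.727×(18.0⁴ − 33.4⁴).
T⁴ − T₀⁴ = 1.04976×10⁵ − 1.24447×10⁶ = -1.13949×10⁶ K⁴, so P_net = -0.0444 W — negative, meaning a net gain of 0.0444 W.

Net gain ≈ 0.0444 W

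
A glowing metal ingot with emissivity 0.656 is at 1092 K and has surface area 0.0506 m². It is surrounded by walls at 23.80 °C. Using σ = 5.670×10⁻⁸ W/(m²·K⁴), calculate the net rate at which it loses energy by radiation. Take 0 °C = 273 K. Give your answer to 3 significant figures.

Surroundings: T = 23.80 °C + 273 = 296.80 K.
Area A = 0.0506 m².
Net radiated power P_net = εσA(T⁴ − T₀⁴) = 0.656×5.670×10⁻⁸×0.0506×(1092⁴ − 296.80⁴).
T⁴ − T₀⁴ = 1.42197×10¹² − 7.75989×10⁹ = 1.41421×10¹² K⁴, so P_net = 2.66×10³ W.

Net loss ≈ 2.66×10³ W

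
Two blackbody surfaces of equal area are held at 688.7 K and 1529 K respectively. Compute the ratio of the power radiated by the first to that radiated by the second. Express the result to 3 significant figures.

P₁/P₂ ≈ 0.0412

With equal areas, P₁/P₂ = (T₁/T₂)⁴ = (688.7/1529)⁴ = 0.0412.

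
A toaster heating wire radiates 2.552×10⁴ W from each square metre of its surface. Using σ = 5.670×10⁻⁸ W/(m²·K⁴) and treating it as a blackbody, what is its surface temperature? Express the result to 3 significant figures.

I = σT⁴, so T = (I/σ)^(1/4) = (2.552×10⁴/(5.670×10⁻⁸))^(1/4) = 819 K.

T ≈ 819 K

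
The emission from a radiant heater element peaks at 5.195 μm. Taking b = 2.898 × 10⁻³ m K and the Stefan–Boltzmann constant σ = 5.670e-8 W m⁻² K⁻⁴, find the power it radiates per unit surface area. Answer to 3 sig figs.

I ≈ 5.49×10³ W/m²

Wien's law: T = b/λ_max = 2.898×10⁻³/5.195×10⁻⁶ = 557.844 K.
Then I = σT⁴ = 5.670×10⁻⁸×(557.844)⁴ = 5.49×10³ W/m².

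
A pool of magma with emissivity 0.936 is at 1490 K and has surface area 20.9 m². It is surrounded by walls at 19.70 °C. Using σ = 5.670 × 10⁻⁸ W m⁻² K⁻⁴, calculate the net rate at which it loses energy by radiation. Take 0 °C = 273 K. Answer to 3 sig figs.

Net loss ≈ 5.46×10⁶ W

Surroundings: T = 19.70 °C + 273 = 292.70 K.
Area A = 20.9 m².
Net radiated power P_net = εσA(T⁴ − T₀⁴) = 0.936×5.670×10⁻⁸×20.9×(1490⁴ − 292.70⁴).
T⁴ − T₀⁴ = 4.92884×10¹² − 7.33991×10⁹ = 4.92150×10¹² K⁴, so P_net = 5.46×10⁶ W.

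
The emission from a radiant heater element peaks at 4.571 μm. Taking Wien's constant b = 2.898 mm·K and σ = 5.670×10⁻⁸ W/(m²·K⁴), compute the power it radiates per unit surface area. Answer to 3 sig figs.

I ≈ 9.16×10³ W/m²

Wien's law: T = b/λ_max = 2.898×10⁻³/4.571×10⁻⁶ = 633.997 K.
Then I = σT⁴ = 5.670×10⁻⁸×(633.997)⁴ = 9.16×10³ W/m².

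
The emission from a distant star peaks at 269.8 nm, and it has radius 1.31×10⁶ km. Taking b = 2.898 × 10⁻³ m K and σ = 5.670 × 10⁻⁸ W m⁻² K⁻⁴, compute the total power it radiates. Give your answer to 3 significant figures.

P ≈ 1.63×10²⁸ W

Wien's law: T = b/λ_max = 2.898×10⁻³/2.698×10⁻⁷ = 10741.3 K.
Surface area A = 4πR² = 4π(1.31×10⁹ m)² = 2.15651×10¹⁹ m².
Then P = σAT⁴ = 5.670×10⁻⁸×2.15651×10¹⁹×(10741.3)⁴ = 1.63×10²⁸ W.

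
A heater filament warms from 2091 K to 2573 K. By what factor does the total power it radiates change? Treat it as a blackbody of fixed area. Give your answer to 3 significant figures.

P ∝ T⁴, so P₂/P₁ = (T₂/T₁)⁴ = (2573/2091)⁴ = (1.23051)⁴ = 2.29.

P₂/P₁ ≈ 2.29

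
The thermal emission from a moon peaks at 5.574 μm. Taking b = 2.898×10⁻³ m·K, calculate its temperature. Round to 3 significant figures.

T ≈ 520 K

Wien's law gives T = b/λ_max = (2.898×10⁻³ m·K)/(5.574×10⁻⁶ m) = 520 K.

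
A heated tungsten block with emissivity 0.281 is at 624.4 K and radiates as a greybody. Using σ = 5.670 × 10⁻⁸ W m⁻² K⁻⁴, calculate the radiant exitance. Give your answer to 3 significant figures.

I ≈ 2.42×10³ W/m²

Stefan–Boltzmann: I = εσT⁴ = 0.281 × 5.670×10⁻⁸ × (624.4)⁴ = 2.42×10³ W/m².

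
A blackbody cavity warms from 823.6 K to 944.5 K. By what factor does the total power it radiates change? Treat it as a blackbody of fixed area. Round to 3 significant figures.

P ∝ T⁴, so P₂/P₁ = (T₂/T₁)⁴ = (944.5/823.6)⁴ = (1.14679)⁴ = 1.73.

P₂/P₁ ≈ 1.73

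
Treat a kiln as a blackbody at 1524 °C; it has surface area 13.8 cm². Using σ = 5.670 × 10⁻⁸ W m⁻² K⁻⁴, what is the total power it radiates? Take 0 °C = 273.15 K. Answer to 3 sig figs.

T = 1524 °C + 273.15 = 1797.15 K.
Area A = 13.8 cm² = 1.38×10⁻³ m².
P = σAT⁴ = 5.670×10⁻⁸ × 1.38×10⁻³ × (1797.15)⁴ = 816 W.

P ≈ 816 W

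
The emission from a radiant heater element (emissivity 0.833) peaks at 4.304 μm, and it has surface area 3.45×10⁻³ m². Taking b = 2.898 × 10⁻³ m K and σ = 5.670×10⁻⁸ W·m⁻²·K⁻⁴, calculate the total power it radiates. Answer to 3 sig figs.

P ≈ 33.5 W

Wien's law: T = b/λ_max = 2.898×10⁻³/4.304×10⁻⁶ = 673.327 K.
Area A = 3.45×10⁻³ m².
Then P = εσAT⁴ = 0.833×5.670×10⁻⁸×3.45×10⁻³×(673.327)⁴ = 33.5 W.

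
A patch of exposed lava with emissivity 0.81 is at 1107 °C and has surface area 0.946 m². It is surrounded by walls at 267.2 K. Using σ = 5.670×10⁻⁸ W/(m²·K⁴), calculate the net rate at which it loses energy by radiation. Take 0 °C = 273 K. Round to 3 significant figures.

T = 1107 °C + 273 = 1380 K.
Area A = 0.946 m².
Net radiated power P_net = εσA(T⁴ − T₀⁴) = 0.81×5.670×10⁻⁸×0.946×(1380⁴ − 267.2⁴).
T⁴ − T₀⁴ = 3.62674×10¹² − 5.09737×10⁹ = 3.62164×10¹² K⁴, so P_net = 1.57×10⁵ W.

Net loss ≈ 1.57×10⁵ W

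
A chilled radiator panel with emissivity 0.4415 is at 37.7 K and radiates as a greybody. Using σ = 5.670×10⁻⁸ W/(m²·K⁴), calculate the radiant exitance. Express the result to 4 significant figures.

Stefan–Boltzmann: I = εσT⁴ = 0.4415 × 5.670×10⁻⁸ × (37.7)⁴ = 0.05057 W/m².

I ≈ 0.05057 W/m²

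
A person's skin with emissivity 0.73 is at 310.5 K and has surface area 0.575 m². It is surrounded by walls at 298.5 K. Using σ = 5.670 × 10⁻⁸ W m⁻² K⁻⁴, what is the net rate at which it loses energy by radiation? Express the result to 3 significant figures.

Net loss ≈ 32.3 W

Area A = 0.575 m².
Net radiated power P_net = εσA(T⁴ − T₀⁴) = 0.73×5.670×10⁻⁸×0.575×(310.5⁴ − 298.5⁴).
T⁴ − T₀⁴ = 9.29494×10⁹ − 7.93921×10⁹ = 1.35573×10⁹ K⁴, so P_net = 32.3 W.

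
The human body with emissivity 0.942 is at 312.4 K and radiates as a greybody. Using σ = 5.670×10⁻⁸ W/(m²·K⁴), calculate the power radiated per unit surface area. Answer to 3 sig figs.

I ≈ 509 W/m²

Stefan–Boltzmann: I = εσT⁴ = 0.942 × 5.670×10⁻⁸ × (312.4)⁴ = 509 W/m².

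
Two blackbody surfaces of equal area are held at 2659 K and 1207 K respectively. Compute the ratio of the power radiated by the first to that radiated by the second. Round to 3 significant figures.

With equal areas, P₁/P₂ = (T₁/T₂)⁴ = (2659/1207)⁴ = 23.6.

P₁/P₂ ≈ 23.6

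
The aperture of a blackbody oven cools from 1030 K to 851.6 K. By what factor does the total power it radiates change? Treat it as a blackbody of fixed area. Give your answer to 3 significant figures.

P₂/P₁ ≈ 0.467

P ∝ T⁴, so P₂/P₁ = (T₂/T₁)⁴ = (851.6/1030)⁴ = (0.826796)⁴ = 0.467.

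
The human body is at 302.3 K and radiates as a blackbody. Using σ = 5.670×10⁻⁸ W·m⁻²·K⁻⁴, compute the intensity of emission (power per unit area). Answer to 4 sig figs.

I ≈ 473.5 W/m²

Stefan–Boltzmann: I = σT⁴ = 5.670×10⁻⁸ × (302.3)⁴ = 473.5 W/m².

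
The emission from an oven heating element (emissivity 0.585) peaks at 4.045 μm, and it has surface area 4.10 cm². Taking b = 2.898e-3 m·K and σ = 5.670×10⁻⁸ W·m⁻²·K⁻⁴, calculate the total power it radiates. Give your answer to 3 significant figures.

Wien's law: T = b/λ_max = 2.898×10⁻³/4.045×10⁻⁶ = 716.440 K.
Area A = 4.10 cm² = 4.10×10⁻⁴ m².
Then P = εσAT⁴ = 0.585×5.670×10⁻⁸×4.10×10⁻⁴×(716.440)⁴ = 3.58 W.

P ≈ 3.58 W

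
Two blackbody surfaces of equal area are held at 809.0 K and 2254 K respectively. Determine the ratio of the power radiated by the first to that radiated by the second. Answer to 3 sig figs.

P₁/P₂ ≈ 0.0166

With equal areas, P₁/P₂ = (T₁/T₂)⁴ = (809.0/2254)⁴ = 0.0166.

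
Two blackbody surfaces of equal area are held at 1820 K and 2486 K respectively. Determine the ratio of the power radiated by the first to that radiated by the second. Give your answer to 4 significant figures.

With equal areas, P₁/P₂ = (T₁/T₂)⁴ = (1820/2486)⁴ = 0.2873.

P₁/P₂ ≈ 0.2873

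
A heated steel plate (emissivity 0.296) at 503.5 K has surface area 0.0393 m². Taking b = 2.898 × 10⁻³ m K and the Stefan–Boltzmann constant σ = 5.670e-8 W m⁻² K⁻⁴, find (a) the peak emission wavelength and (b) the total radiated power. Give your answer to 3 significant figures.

λ_max ≈ 5.76 μm; P ≈ 42.4 W

(a) λ_max = b/T = 2.898×10⁻³/503.5 = 5.756×10⁻⁶ m = 5.76 μm.
Area A = 0.0393 m².
(b) P = εσAT⁴ = 0.296×5.670×10⁻⁸×0.0393×(503.5)⁴ = 42.4 W.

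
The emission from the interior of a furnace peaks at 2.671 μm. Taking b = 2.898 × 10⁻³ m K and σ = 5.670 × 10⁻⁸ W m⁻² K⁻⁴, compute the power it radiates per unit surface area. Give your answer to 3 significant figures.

I ≈ 7.86×10⁴ W/m²

Wien's law: T = b/λ_max = 2.898×10⁻³/2.671×10⁻⁶ = 1084.99 K.
Then I = σT⁴ = 5.670×10⁻⁸×(1084.99)⁴ = 7.86×10⁴ W/m².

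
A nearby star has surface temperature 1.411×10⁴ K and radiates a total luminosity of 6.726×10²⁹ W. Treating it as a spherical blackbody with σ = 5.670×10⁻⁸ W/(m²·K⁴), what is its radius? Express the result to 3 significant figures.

L = 4πR²σT⁴ ⇒ R = √(L/(4πσT⁴)).
σT⁴ = 2.24746×10⁹ W/m², so R = √(6.726×10²⁹/(4π×2.24746×10⁹)) = 4.88×10⁹ m.

R ≈ 4.88×10⁹ m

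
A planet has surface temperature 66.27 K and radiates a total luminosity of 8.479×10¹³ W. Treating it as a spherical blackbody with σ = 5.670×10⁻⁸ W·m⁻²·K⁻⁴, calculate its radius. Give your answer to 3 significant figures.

R ≈ 2.48×10⁶ m

L = 4πR²σT⁴ ⇒ R = √(L/(4πσT⁴)).
σT⁴ = 1.09358 W/m², so R = √(8.479×10¹³/(4π×1.09358)) = 2.48×10⁶ m.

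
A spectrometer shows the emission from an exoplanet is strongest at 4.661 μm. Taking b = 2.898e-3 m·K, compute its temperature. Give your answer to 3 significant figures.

T ≈ 622 K

Wien's law gives T = b/λ_max = (2.898×10⁻³ m·K)/(4.661×10⁻⁶ m) = 622 K.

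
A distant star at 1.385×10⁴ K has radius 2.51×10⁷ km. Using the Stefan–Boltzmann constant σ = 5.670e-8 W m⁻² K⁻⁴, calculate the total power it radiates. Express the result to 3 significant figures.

P ≈ 1.65×10³¹ W

Surface area A = 4πR² = 4π(2.51×10¹⁰ m)² = 7.91694×10²¹ m².
P = σAT⁴ = 5.670×10⁻⁸ × 7.91694×10²¹ × (1.385×10⁴)⁴ = 1.65×10³¹ W.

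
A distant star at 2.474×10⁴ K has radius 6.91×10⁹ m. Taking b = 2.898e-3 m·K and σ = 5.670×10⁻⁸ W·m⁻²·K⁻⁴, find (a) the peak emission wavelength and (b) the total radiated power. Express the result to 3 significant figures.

λ_max ≈ 117 nm; P ≈ 1.27×10³¹ W

(a) λ_max = b/T = 2.898×10⁻³/2.474×10⁴ = 1.171×10⁻⁷ m = 117 nm.
Surface area A = 4πR² = 4π(6.91×10⁹ m)² = 6.00020×10²⁰ m².
(b) P = σAT⁴ = 5.670×10⁻⁸×6.00020×10²⁰×(2.474×10⁴)⁴ = 1.27×10³¹ W.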